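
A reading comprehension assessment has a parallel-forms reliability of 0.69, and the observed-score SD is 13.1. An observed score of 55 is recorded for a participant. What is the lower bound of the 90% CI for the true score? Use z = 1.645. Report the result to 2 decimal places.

43.00

The standard error of measurement is 13.10000×√(1 − 0.69000) ≃ 13.10000×0.55678 ≃ 7.29377.
Half-width = 1.645×7.29377 ≃ 11.99825
Lower limit = 55 − 11.99825 ≃ 43.00175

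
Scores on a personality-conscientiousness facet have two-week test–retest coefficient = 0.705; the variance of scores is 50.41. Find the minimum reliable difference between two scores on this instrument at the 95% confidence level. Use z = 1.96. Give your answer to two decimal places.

SD = √50.41 = 7.10000
SEM = 7.10000 × √(1 − 0.70500) = 7.10000 × √0.29500 ≈ 7.10000 × 0.54314 ≈ 3.85629
SE_diff = √2 × SEM ≈ 5.45361
Minimum reliable difference = 1.96 × SE_diff ≈ 1.96 × 5.45361 ≈ 10.68908

10.69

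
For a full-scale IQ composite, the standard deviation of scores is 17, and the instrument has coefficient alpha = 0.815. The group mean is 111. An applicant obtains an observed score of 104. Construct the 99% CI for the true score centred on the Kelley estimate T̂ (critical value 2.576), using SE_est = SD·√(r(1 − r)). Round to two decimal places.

T̂ = r·X + (1 − r)·M = 0.8150×104 + 0.1850×111 = 84.7600 + 20.5350 ≈ 105.2950
SE_est = 17.0000×√(0.8150×0.1850) ≈ 6.6011
CI = 105.2950 ± 2.576 × 6.6011 → [88.2907, 122.2993]

[88.29, 122.30]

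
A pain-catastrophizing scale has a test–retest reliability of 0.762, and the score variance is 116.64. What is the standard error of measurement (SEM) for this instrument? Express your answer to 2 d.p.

5.27

SD = √116.64 = 10.800
SEM = 10.800 * √(1 − 0.762) = 10.800 * √0.238 ≈ 10.800 * 0.488 ≈ 5.269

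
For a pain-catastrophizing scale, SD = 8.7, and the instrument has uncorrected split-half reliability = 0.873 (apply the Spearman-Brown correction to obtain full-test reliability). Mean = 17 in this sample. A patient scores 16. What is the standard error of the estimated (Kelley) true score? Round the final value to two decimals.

r_full = 2·0.873 / (1 + 0.873) ≃ 0.93219
SE_est = 8.70000·√[r(1 − r)] ≃ 2.18729

2.19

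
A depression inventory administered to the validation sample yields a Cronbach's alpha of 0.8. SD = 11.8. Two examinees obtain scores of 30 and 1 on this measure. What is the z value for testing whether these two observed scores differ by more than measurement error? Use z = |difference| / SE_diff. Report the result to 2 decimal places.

SEM = 11.80000 * √(1 − 0.80000) = 11.80000 * √0.20000 ≈ 11.80000 * 0.44721 ≈ 5.27712
SE_diff = √2 * SEM ≈ 7.46298
z = 29 / 7.46298 ≈ 3.88585

3.89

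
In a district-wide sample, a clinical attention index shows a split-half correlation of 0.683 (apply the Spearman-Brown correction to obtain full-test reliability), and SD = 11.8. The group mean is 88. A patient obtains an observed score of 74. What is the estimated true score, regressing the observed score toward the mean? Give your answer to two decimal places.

76.64

Spearman-Brown: r = 2(0.683) / (1 + 0.683) = 1.366 / 1.683 ≈ 0.812
Estimated true score = 0.812·74 + (1 − 0.812)·88 ≈ 76.637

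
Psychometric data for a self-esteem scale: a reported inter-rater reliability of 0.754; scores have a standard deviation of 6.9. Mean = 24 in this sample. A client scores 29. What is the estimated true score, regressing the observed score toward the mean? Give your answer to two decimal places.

Estimated true score = 0.754×29 + (1 − 0.754)×24 ≈ 27.770

27.77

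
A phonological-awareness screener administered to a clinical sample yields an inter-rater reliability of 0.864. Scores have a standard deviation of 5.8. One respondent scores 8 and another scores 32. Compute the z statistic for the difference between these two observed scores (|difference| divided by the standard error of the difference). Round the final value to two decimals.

7.93

The standard error of measurement is 5.800·√(1 − 0.864) ≈ 5.800·0.369 ≈ 2.139.
SE_diff = √2 · SEM ≈ 3.025
z = |8 − 32| / 3.025 = 24 / 3.025 ≈ 7.934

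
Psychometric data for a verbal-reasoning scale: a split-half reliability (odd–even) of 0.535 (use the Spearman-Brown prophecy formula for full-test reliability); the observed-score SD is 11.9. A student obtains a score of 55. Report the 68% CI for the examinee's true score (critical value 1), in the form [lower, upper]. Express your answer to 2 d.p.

[48.45, 61.55]

r_full = 2·0.535 / (1 + 0.535) ≈ 0.697
SEM = 11.900*√(1 − 0.697) ≈ 6.550
Margin = 1 * 6.550 ≈ 6.550
68% CI: 55 ± 6.550 = [48.450, 61.550]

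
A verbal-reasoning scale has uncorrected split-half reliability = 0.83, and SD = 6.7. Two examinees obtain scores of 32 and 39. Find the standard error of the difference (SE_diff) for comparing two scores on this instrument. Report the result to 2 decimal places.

Spearman-Brown: r = 2(0.83) / (1 + 0.83) = 1.660 / 1.830 ≈ 0.907
SEM = 6.700*√(1 − 0.907) ≈ 2.042
SE_diff = SEM * √2 ≈ 2.042 * 1.414 ≈ 2.888

2.89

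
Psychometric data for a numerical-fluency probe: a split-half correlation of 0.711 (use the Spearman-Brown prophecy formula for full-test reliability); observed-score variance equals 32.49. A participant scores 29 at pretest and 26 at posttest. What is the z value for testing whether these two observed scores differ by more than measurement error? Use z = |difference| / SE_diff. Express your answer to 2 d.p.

0.91

σ = 32.49^(1/2) = 5.700
r_full = 2·0.711 / (1 + 0.711) ≈ 0.831
The standard error of measurement is 5.700·√(1 − 0.831) ≈ 5.700·0.411 ≈ 2.343.
SE_diff = SEM · √2 ≈ 2.343 · 1.414 ≈ 3.313
z = |29 − 26| / 3.313 = 3 / 3.313 ≈ 0.906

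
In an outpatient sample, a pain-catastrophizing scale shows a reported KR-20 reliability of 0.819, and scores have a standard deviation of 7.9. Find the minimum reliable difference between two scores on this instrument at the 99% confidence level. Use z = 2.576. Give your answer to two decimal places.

SEM = 7.9000·√(1 − 0.8190) ≈ 3.3610
SE_diff = √2 · SEM ≈ 4.7531
Minimum reliable difference = 2.576 · SE_diff ≈ 2.576 · 4.7531 ≈ 12.2441

12.24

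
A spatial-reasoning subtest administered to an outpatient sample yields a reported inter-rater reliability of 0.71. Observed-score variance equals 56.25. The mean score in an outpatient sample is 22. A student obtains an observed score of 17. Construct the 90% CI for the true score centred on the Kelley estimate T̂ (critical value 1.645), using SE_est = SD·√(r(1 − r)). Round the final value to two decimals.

SD = √56.25 ≈ 7.5000
Estimated true score = 0.7100*17 + (1 − 0.7100)*22 ≈ 18.4500
SE_est = SD * √(r(1 − r)) = 7.5000 * √0.2059 ≈ 7.5000 * 0.4538 ≈ 3.4032
CI = 18.4500 ± 1.645 * 3.4032 → [12.8517, 24.0483]

[12.85, 24.05]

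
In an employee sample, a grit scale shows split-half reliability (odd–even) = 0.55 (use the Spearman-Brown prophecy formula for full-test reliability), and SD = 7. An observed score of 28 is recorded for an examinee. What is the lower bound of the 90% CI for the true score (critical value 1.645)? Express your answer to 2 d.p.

Full-length reliability (Spearman-Brown) = 2(0.55)/(1+0.55) ≃ 0.710
SEM = 7.000 * √(1 − 0.710) = 7.000 * √0.290 ≃ 7.000 * 0.539 ≃ 3.772
Margin = 1.645 * 3.772 ≃ 6.204
Lower limit = 28 − 6.204 ≃ 21.796

21.80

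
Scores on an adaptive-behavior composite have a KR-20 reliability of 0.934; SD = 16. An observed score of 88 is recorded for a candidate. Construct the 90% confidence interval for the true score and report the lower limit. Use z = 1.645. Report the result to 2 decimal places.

81.24

SEM = 16.0000 · √(1 − 0.9340) = 16.0000 · √0.0660 ≈ 16.0000 · 0.2569 ≈ 4.1105
Margin = 1.645 · 4.1105 ≈ 6.7617
Lower bound: 88 − 6.7617 = 81.2383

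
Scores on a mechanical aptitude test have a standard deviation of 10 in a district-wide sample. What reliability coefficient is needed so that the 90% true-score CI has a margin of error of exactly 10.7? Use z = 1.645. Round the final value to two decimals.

Required SEM = 10.7 / 1.645 ≈ 6.505
r = 1 − (SEM / SD)² = 1 − (6.505 / 10)² ≈ 1 − 0.423 ≈ 0.577

0.58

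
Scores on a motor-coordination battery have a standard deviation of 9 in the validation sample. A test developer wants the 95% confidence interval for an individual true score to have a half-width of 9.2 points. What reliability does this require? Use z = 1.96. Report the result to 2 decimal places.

Required SEM = 9.2 / 1.96 ≃ 4.694
r = 1 − (4.694/9)² ≃ 1 − 0.272 ≃ 0.728

0.73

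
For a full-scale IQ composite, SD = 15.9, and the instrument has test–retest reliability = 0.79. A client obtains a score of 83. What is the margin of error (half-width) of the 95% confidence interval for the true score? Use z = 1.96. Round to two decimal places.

SEM = 15.9000 × √(1 − 0.7900) = 15.9000 × √0.2100 ≃ 15.9000 × 0.4583 ≃ 7.2863
Margin = 1.96 × 7.2863 ≃ 14.2811

14.28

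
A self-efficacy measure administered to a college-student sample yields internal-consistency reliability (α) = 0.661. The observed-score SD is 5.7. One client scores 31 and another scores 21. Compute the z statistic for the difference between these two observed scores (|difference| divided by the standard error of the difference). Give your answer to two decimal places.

SEM = 5.70000×√(1 − 0.66100) ≃ 3.31875
SE_diff = √2 × SEM ≃ 4.69342
z = 10 / 4.69342 ≃ 2.13064

2.13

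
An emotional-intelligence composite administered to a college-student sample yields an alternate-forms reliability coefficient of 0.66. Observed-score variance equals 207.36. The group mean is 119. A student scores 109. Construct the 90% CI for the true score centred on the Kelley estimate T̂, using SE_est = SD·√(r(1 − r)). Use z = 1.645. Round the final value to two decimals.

SD = √207.36 ≈ 14.400
T̂ = 0.660(109) + 0.340(119) ≈ 112.400
SE_est = 14.400·√[r(1 − r)] ≈ 6.821
90% CI: 112.400 ± 11.221 ≈ (101.179, 123.621)

[101.18, 123.62]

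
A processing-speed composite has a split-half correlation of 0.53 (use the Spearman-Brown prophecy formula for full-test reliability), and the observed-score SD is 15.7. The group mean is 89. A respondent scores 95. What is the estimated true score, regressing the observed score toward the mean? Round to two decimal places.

93.16

r_full = 2·0.53 / (1 + 0.53) ≈ 0.693
Estimated true score = 0.693·95 + (1 − 0.693)·89 ≈ 93.157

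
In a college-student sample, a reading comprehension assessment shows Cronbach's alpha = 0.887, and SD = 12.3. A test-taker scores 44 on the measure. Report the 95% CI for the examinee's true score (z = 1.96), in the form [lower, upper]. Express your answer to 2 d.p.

[35.90, 52.10]

SEM = 12.3000 * √(1 − 0.8870) = 12.3000 * √0.1130 ≈ 12.3000 * 0.3362 ≈ 4.1347
1.96 * SEM ≈ 8.1040
95% CI: 44 ± 8.1040 = [35.8960, 52.1040]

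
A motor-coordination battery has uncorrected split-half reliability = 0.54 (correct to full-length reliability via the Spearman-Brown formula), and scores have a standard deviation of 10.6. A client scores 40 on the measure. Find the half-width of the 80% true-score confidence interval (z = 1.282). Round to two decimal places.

7.43

Spearman-Brown: r = 2(0.54) / (1 + 0.54) = 1.080 / 1.540 ≈ 0.701
The standard error of measurement is 10.600·√(1 − 0.701) ≈ 10.600·0.547 ≈ 5.793.
Margin = 1.282 · 5.793 ≈ 7.427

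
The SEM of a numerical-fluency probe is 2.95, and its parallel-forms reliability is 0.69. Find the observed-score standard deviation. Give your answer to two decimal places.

σ = SEM·(1 − r)^(−1/2) ≈ 2.95*1.79605 ≈ 5.29836

5.30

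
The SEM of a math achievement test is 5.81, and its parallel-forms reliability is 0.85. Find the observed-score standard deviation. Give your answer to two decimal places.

15.00

SD = 5.81 / √(1 − 0.85) ≈ 15.0014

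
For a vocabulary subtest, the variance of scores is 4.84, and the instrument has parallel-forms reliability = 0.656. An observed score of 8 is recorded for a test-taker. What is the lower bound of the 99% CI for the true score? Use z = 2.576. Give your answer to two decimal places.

4.68

SD = √4.84 ≃ 2.200
SEM = 2.200·√(1 − 0.656) ≃ 1.290
Half-width = 2.576·1.290 ≃ 3.324
Lower bound: 8 − 3.324 = 4.676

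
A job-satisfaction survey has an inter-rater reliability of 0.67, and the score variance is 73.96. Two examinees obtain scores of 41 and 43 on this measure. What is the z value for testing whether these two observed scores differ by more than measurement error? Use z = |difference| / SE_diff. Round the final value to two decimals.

σ = 73.96^(1/2) = 8.600
The standard error of measurement is 8.600·√(1 − 0.670) ≈ 8.600·0.574 ≈ 4.940.
Standard error of the difference = 4.940·√2 ≈ 6.987
z = |41 − 43| / 6.987 = 2 / 6.987 ≈ 0.286

0.29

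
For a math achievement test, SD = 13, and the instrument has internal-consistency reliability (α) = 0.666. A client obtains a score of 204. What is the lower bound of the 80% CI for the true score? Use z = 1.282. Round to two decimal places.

SEM = 13.0000 · √(1 − 0.6660) = 13.0000 · √0.3340 ≈ 13.0000 · 0.5779 ≈ 7.5131
Margin = 1.282 · 7.5131 ≈ 9.6317
Lower limit = 204 − 9.6317 ≈ 194.3683

194.37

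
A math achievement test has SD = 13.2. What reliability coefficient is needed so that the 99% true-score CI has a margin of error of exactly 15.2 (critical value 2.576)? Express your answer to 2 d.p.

Required SEM = 15.2 / 2.576 ≈ 5.901
Required reliability = 1 − (SEM/SD)² = 1 − 0.200 ≈ 0.800

0.80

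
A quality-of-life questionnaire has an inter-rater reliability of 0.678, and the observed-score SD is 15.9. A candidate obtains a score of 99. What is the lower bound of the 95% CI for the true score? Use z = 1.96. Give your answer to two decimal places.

SEM = 15.9000*√(1 − 0.6780) ≃ 9.0225
Half-width = 1.96*9.0225 ≃ 17.6840
Lower bound: 99 − 17.6840 = 81.3160

81.32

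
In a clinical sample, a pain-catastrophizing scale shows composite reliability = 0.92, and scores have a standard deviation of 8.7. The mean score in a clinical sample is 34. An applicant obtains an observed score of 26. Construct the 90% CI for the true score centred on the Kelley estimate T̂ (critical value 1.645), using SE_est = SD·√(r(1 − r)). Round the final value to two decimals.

[22.76, 30.52]

T̂ = 0.9200(26) + 0.0800(34) ≃ 26.6400
SE_est = SD × √(r(1 − r)) = 8.7000 × √0.0736 ≃ 8.7000 × 0.2713 ≃ 2.3603
90% CI: 26.6400 ± 3.8826 ≃ (22.7574, 30.5226)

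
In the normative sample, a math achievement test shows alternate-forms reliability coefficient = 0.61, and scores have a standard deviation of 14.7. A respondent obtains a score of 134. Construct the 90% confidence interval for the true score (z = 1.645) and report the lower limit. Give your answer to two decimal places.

118.90

SEM = 14.7000·√(1 − 0.6100) ≈ 9.1801
1.645 · SEM ≈ 15.1013
Lower limit = 134 − 15.1013 ≈ 118.8987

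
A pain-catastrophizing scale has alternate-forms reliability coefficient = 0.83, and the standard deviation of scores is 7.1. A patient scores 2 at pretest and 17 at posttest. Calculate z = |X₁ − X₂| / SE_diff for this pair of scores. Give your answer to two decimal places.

3.62

SEM = 7.1000 · √(1 − 0.8300) = 7.1000 · √0.1700 ≈ 7.1000 · 0.4123 ≈ 2.9274
SE_diff = SEM · √2 ≈ 2.9274 · 1.4142 ≈ 4.1400
z = |2 − 17| / 4.1400 = 15 / 4.1400 ≈ 3.6232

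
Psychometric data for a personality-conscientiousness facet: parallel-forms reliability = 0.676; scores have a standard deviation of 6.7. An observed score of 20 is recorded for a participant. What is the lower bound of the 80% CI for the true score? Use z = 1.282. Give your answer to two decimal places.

15.11

SEM = 6.7000·√(1 − 0.6760) ≈ 3.8137
Half-width = 1.282·3.8137 ≈ 4.8892
Lower limit = 20 − 4.8892 ≈ 15.1108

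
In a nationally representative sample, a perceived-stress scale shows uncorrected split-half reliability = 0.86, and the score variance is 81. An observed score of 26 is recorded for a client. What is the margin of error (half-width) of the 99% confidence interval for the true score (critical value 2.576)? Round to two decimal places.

6.36

σ = 81^(1/2) = 9.00000
r_full = 2·0.86 / (1 + 0.86) ≈ 0.92473
SEM = 9.00000×√(1 − 0.92473) ≈ 2.46916
Half-width = 2.576×2.46916 ≈ 6.36057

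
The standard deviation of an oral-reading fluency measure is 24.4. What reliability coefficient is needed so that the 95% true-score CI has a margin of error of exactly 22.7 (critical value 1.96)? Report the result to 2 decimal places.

0.77

Required SEM = 22.7 / 1.96 ≈ 11.5816
Required reliability = 1 − (SEM/SD)² = 1 − 0.2253 ≈ 0.7747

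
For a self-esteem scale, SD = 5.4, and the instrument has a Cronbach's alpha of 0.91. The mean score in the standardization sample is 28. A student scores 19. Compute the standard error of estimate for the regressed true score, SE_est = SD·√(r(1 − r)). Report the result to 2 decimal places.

SE_est = 5.4000×√(0.9100×0.0900) ≈ 1.5454

1.55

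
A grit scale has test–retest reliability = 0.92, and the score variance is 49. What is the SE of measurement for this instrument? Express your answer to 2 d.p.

1.98

SD = √49 = 7.0000
SEM = 7.0000*√(1 − 0.9200) ≃ 1.9799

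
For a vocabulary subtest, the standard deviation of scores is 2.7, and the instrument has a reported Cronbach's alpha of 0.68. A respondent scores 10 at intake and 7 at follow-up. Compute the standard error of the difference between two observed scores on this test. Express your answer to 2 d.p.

SEM = 2.70000·√(1 − 0.68000) ≈ 1.52735
SE_diff = SEM · √2 ≈ 1.52735 · 1.41421 ≈ 2.16000

2.16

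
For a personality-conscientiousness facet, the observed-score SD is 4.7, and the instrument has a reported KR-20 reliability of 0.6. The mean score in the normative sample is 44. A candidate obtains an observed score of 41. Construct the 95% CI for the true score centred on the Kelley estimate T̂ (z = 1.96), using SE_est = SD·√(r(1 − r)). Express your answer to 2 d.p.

[37.69, 46.71]

T̂ = 0.600(41) + 0.400(44) ≃ 42.200
SE_est = 4.700·√(0.600·0.400) ≃ 2.303
95% CI: 42.200 ± 4.513 ≃ (37.687, 46.713)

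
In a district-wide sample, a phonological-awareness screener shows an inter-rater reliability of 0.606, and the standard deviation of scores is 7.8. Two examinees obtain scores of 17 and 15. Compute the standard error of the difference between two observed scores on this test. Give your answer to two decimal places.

SEM = 7.80000×√(1 − 0.60600) ≈ 4.89601
SE_diff = SEM × √2 ≈ 4.89601 × 1.41421 ≈ 6.92401

6.92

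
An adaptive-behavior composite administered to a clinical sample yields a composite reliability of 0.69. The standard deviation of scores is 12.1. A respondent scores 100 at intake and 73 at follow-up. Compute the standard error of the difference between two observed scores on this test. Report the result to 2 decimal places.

9.53

The standard error of measurement is 12.10000×√(1 − 0.69000) ≈ 12.10000×0.55678 ≈ 6.73699.
SE_diff = SEM × √2 ≈ 6.73699 × 1.41421 ≈ 9.52755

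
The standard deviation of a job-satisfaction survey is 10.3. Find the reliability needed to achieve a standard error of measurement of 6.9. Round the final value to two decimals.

0.55

r = 1 − (SEM / SD)² = 1 − (6.9000 / 10.3)² ≈ 1 − 0.4488 ≈ 0.5512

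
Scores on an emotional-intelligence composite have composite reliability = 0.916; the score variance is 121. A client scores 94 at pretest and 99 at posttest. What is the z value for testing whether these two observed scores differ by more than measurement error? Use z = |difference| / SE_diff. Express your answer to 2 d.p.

1.11

SD = √121 ≈ 11.0000
The standard error of measurement is 11.0000*√(1 − 0.9160) ≈ 11.0000*0.2898 ≈ 3.1881.
Standard error of the difference = 3.1881·√2 ≈ 4.5087
z = 5 / 4.5087 ≈ 1.1090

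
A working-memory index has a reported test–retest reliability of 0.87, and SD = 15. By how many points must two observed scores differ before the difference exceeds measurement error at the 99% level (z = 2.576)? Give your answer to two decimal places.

SEM = 15.0000·√(1 − 0.8700) ≈ 5.4083
SE_diff = √2 · SEM ≈ 7.6485
Minimum reliable difference = 2.576 · SE_diff ≈ 2.576 · 7.6485 ≈ 19.7026

19.70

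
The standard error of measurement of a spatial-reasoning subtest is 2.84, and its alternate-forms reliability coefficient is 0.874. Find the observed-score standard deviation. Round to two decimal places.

SD = 2.84 / √(1 − 0.874) ≈ 8.00079

8.00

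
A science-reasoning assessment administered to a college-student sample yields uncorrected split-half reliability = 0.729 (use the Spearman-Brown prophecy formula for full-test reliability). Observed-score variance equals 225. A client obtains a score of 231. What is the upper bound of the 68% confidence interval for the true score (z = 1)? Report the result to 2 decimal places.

236.94

SD = √225 = 15.000
Full-length reliability (Spearman-Brown) = 2(0.729)/(1+0.729) ≈ 0.843
The standard error of measurement is 15.000*√(1 − 0.843) ≈ 15.000*0.396 ≈ 5.939.
Margin = 1 * 5.939 ≈ 5.939
Upper bound: 231 + 5.939 = 236.939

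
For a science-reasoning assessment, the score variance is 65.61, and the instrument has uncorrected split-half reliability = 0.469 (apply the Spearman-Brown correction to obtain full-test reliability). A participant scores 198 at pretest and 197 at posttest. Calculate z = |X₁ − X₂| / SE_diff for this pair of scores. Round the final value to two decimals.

0.15

σ = 65.61^(1/2) = 8.100
Full-length reliability (Spearman-Brown) = 2(0.469)/(1+0.469) ≈ 0.639
SEM = 8.100 · √(1 − 0.639) = 8.100 · √0.361 ≈ 8.100 · 0.601 ≈ 4.870
SE_diff = √2 · SEM ≈ 6.887
z = |198 − 197| / 6.887 = 1 / 6.887 ≈ 0.145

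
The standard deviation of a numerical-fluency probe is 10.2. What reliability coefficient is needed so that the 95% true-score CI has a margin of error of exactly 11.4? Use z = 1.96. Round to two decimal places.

0.67

Required SEM = 11.4 / 1.96 ≈ 5.8163
r = 1 − (5.8163/10.2)² ≈ 1 − 0.3252 ≈ 0.6748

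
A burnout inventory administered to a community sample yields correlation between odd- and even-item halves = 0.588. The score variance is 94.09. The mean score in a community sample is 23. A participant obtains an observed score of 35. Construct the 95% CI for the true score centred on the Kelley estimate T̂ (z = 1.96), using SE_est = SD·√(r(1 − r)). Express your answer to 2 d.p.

[23.55, 40.22]

σ = 94.09^(1/2) = 9.70000
Spearman-Brown: r = 2(0.588) / (1 + 0.588) = 1.17600 / 1.58800 ≃ 0.74055
T̂ = 0.74055(35) + 0.25945(23) ≃ 31.88665
SE_est = SD · √(r(1 − r)) = 9.70000 · √0.19213 ≃ 9.70000 · 0.43833 ≃ 4.25181
95% CI: 31.88665 ± 8.33354 ≃ (23.55311, 40.22019)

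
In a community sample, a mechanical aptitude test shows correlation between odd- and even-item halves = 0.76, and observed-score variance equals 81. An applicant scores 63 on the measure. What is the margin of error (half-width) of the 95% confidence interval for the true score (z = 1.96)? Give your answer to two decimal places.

σ = 81^(1/2) = 9.0000
r_full = 2·0.76 / (1 + 0.76) ≈ 0.8636
SEM = 9.0000 * √(1 − 0.8636) = 9.0000 * √0.1364 ≈ 9.0000 * 0.3693 ≈ 3.3235
1.96 * SEM ≈ 6.5140

6.51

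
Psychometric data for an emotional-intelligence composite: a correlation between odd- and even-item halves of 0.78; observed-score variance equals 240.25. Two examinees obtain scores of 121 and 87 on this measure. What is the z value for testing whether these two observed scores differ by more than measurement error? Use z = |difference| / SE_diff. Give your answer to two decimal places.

4.41

SD = √240.25 = 15.500
r_full = 2·0.78 / (1 + 0.78) ≈ 0.876
SEM = 15.500 · √(1 − 0.876) = 15.500 · √0.124 ≈ 15.500 · 0.352 ≈ 5.449
SE_diff = SEM · √2 ≈ 5.449 · 1.414 ≈ 7.706
z = |121 − 87| / 7.706 = 34 / 7.706 ≈ 4.412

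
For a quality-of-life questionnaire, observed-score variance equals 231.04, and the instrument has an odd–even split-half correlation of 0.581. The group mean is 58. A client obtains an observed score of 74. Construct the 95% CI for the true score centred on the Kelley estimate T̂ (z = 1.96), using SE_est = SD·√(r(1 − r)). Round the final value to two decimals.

[56.61, 82.91]

SD = √231.04 = 15.2000
Full-length reliability (Spearman-Brown) = 2(0.581)/(1+0.581) ≈ 0.7350
T̂ = r·X + (1 − r)·M = 0.7350×74 + 0.2650×58 ≈ 54.3884 + 15.3713 ≈ 69.7596
SE_est = 15.2000×√(0.7350×0.2650) ≈ 6.7084
CI = 69.7596 ± 1.96 × 6.7084 → [56.6111, 82.9082]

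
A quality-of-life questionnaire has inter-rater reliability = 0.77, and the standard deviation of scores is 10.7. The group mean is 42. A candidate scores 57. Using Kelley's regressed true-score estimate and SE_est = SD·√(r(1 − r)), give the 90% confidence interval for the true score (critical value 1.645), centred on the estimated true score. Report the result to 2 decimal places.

T̂ = 0.77000(57) + 0.23000(42) ≃ 53.55000
SE_est = 10.70000·√[r(1 − r)] ≃ 4.50291
CI = 53.55000 ± 1.645 * 4.50291 → [46.14272, 60.95728]

[46.14, 60.96]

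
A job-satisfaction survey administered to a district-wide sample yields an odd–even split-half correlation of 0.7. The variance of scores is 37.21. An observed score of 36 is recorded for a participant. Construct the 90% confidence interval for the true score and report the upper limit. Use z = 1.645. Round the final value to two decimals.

40.22

SD = √37.21 = 6.1000
Spearman-Brown: r = 2(0.7) / (1 + 0.7) = 1.4000 / 1.7000 ≈ 0.8235
SEM = 6.1000*√(1 − 0.8235) ≈ 2.5625
Margin = 1.645 * 2.5625 ≈ 4.2153
Upper limit = 36 + 4.2153 ≈ 40.2153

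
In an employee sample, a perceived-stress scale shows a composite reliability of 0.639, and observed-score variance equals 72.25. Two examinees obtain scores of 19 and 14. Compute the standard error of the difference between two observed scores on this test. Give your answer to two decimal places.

7.22

SD = √72.25 ≈ 8.50000
The standard error of measurement is 8.50000·√(1 − 0.63900) ≈ 8.50000·0.60083 ≈ 5.10708.
SE_diff = SEM · √2 ≈ 5.10708 · 1.41421 ≈ 7.22250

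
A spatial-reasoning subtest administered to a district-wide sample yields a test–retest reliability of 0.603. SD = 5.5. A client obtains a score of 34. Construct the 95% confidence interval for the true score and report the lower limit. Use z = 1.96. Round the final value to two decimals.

27.21

SEM = 5.500×√(1 − 0.603) ≈ 3.465
Half-width = 1.96×3.465 ≈ 6.792
Lower bound: 34 − 6.792 = 27.208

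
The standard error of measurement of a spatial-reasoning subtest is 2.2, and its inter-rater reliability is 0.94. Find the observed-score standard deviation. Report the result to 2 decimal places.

σ = SEM·(1 − r)^(−1/2) ≃ 2.2×4.08248 ≃ 8.98146

8.98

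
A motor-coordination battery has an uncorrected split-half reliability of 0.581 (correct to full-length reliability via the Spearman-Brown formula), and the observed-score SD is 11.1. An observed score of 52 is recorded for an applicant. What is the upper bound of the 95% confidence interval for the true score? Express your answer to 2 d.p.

r_full = 2·0.581 / (1 + 0.581) ≃ 0.735
SEM = 11.100 * √(1 − 0.735) = 11.100 * √0.265 ≃ 11.100 * 0.515 ≃ 5.714
1.96 * SEM ≃ 11.200
Upper limit = 52 + 11.200 ≃ 63.200

63.20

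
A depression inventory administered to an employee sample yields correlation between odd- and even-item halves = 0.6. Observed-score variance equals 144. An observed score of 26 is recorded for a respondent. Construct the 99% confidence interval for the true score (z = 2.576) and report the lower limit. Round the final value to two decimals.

σ = 144^(1/2) = 12.000
Full-length reliability (Spearman-Brown) = 2(0.6)/(1+0.6) ≈ 0.750
SEM = 12.000 × √(1 − 0.750) = 12.000 × √0.250 ≈ 12.000 × 0.500 ≈ 6.000
Margin = 2.576 × 6.000 ≈ 15.456
Lower limit = 26 − 15.456 ≈ 10.544

10.54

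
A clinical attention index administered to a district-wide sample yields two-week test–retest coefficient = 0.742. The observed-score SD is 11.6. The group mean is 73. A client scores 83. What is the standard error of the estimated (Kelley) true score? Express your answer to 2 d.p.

5.08

SE_est = 11.6000·√[r(1 − r)] ≃ 5.0754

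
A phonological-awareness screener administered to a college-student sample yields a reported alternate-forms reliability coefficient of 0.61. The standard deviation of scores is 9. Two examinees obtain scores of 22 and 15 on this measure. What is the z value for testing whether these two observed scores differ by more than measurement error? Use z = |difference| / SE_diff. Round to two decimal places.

0.88

SEM = 9.0000 · √(1 − 0.6100) = 9.0000 · √0.3900 ≈ 9.0000 · 0.6245 ≈ 5.6205
SE_diff = √2 · SEM ≈ 7.9486
z = |22 − 15| / 7.9486 = 7 / 7.9486 ≈ 0.8807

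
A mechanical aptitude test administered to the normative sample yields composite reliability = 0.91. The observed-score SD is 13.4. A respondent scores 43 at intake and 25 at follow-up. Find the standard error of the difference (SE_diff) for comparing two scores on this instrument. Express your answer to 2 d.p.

5.69

The standard error of measurement is 13.4000×√(1 − 0.9100) ≈ 13.4000×0.3000 ≈ 4.0200.
SE_diff = SEM × √2 ≈ 4.0200 × 1.4142 ≈ 5.6851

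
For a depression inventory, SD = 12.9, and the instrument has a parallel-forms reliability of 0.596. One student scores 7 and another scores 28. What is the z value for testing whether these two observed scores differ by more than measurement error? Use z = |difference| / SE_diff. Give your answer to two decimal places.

SEM = 12.90000×√(1 − 0.59600) ≈ 8.19937
SE_diff = SEM × √2 ≈ 8.19937 × 1.41421 ≈ 11.59566
z = 21 / 11.59566 ≈ 1.81102

1.81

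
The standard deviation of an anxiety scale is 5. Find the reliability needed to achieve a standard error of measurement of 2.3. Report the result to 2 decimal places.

Required reliability = 1 − (SEM/SD)² = 1 − 0.2116 ≈ 0.7884

0.79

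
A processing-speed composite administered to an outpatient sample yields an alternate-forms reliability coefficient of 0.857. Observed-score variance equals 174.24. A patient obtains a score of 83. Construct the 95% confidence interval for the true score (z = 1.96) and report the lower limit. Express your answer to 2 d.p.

σ = 174.24^(1/2) = 13.2000
SEM = 13.2000·√(1 − 0.8570) ≈ 4.9916
Half-width = 1.96·4.9916 ≈ 9.7836
Lower limit = 83 − 9.7836 ≈ 73.2164

73.22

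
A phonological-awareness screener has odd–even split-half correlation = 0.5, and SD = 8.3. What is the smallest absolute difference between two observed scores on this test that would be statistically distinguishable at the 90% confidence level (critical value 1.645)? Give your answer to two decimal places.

11.15

r_full = 2·0.5 / (1 + 0.5) ≈ 0.667
SEM = 8.300·√(1 − 0.667) ≈ 4.792
SE_diff = SEM · √2 ≈ 4.792 · 1.414 ≈ 6.777
Smallest detectable difference = 1.645·6.777 ≈ 11.148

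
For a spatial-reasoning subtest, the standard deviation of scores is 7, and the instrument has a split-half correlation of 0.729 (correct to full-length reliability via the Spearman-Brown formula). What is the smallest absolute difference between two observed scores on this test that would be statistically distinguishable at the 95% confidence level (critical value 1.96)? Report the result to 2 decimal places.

Full-length reliability (Spearman-Brown) = 2(0.729)/(1+0.729) ≈ 0.8433
SEM = 7.0000*√(1 − 0.8433) ≈ 2.7713
SE_diff = √2 * SEM ≈ 3.9192
Minimum reliable difference = 1.96 * SE_diff ≈ 1.96 * 3.9192 ≈ 7.6817

7.68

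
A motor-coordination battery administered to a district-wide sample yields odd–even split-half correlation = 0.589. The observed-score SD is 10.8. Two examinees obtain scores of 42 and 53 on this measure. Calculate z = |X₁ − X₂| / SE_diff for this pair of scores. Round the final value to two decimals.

1.42

Spearman-Brown: r = 2(0.589) / (1 + 0.589) = 1.1780 / 1.5890 ≈ 0.7413
SEM = 10.8000*√(1 − 0.7413) ≈ 5.4927
SE_diff = √2 * SEM ≈ 7.7678
z = 11 / 7.7678 ≈ 1.4161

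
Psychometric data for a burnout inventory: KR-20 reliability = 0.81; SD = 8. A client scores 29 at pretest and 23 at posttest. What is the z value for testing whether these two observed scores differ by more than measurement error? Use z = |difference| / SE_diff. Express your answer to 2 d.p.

1.22

The standard error of measurement is 8.00000×√(1 − 0.81000) ≈ 8.00000×0.43589 ≈ 3.48712.
SE_diff = SEM × √2 ≈ 3.48712 × 1.41421 ≈ 4.93153
z = 6 / 4.93153 ≈ 1.21666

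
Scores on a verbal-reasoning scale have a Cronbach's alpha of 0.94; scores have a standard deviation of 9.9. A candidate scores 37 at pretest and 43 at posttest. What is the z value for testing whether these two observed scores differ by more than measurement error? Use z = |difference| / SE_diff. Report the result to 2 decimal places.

SEM = 9.90000×√(1 − 0.94000) ≃ 2.42499
SE_diff = SEM × √2 ≃ 2.42499 × 1.41421 ≃ 3.42946
z = |37 − 43| / 3.42946 = 6 / 3.42946 ≃ 1.74955

1.75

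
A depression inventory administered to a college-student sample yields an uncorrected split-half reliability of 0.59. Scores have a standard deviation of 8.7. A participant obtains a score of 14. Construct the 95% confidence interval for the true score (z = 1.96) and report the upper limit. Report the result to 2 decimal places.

r_full = 2·0.59 / (1 + 0.59) ≈ 0.74214
SEM = 8.70000 * √(1 − 0.74214) = 8.70000 * √0.25786 ≈ 8.70000 * 0.50780 ≈ 4.41787
1.96 * SEM ≈ 8.65902
Upper limit = 14 + 8.65902 ≈ 22.65902

22.66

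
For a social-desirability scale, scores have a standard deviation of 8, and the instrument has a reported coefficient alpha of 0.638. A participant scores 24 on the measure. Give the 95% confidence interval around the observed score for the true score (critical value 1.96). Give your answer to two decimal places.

The standard error of measurement is 8.0000×√(1 − 0.6380) ≈ 8.0000×0.6017 ≈ 4.8133.
Margin = 1.96 × 4.8133 ≈ 9.4341
CI = 24 ± 9.4341 → [14.5659, 33.4341]

[14.57, 33.43]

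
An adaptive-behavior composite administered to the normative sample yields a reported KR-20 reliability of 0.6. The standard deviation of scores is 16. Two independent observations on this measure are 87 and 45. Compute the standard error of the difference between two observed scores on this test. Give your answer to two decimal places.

14.31

SEM = 16.0000 × √(1 − 0.6000) = 16.0000 × √0.4000 ≈ 16.0000 × 0.6325 ≈ 10.1193
SE_diff = √2 × SEM ≈ 14.3108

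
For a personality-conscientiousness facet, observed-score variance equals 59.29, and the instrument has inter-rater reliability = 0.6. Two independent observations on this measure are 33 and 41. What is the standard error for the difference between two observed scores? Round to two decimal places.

SD = √59.29 ≃ 7.70000
SEM = 7.70000 × √(1 − 0.60000) = 7.70000 × √0.40000 ≃ 7.70000 × 0.63246 ≃ 4.86991
SE_diff = SEM × √2 ≃ 4.86991 × 1.41421 ≃ 6.88709

6.89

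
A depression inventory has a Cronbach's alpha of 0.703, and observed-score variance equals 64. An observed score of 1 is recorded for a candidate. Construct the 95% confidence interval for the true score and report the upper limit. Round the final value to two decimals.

9.55

SD = √64 = 8.0000
The standard error of measurement is 8.0000×√(1 − 0.7030) ≈ 8.0000×0.5450 ≈ 4.3598.
1.96 × SEM ≈ 8.5452
Upper limit = 1 + 8.5452 ≈ 9.5452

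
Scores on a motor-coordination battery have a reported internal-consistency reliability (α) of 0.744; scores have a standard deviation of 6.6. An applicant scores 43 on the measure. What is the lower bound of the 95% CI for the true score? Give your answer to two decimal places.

36.45

The standard error of measurement is 6.6000*√(1 − 0.7440) ≃ 6.6000*0.5060 ≃ 3.3394.
1.96 * SEM ≃ 6.5452
Lower limit = 43 − 6.5452 ≃ 36.4548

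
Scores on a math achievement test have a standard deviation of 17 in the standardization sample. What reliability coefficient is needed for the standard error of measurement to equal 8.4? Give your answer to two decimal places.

0.76

Required reliability = 1 − (SEM/SD)² = 1 − 0.244 ≈ 0.756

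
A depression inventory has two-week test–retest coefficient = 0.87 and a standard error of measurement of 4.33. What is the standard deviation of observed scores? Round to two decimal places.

12.01

SD = SEM / √(1 − r) = 4.33 / √0.130 ≈ 4.33 / 0.361 ≈ 12.009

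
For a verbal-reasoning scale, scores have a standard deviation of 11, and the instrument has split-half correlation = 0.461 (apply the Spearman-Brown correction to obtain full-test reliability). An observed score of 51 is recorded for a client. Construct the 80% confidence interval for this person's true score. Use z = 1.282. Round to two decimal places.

Full-length reliability (Spearman-Brown) = 2(0.461)/(1+0.461) ≈ 0.6311
SEM = 11.0000 × √(1 − 0.6311) = 11.0000 × √0.3689 ≈ 11.0000 × 0.6074 ≈ 6.6813
Half-width = 1.282×6.6813 ≈ 8.5654
Interval: (42.4346, 59.5654)

[42.43, 59.57]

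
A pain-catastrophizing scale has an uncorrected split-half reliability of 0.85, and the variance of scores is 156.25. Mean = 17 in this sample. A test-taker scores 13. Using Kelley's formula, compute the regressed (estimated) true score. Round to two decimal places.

13.32

r_full = 2·0.85 / (1 + 0.85) ≃ 0.9189
Estimated true score = 0.9189×13 + (1 − 0.9189)×17 ≃ 13.3243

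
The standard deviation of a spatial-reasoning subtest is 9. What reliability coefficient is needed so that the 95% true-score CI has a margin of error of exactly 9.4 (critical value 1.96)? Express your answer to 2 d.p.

Required SEM = 9.4 / 1.96 ≈ 4.796
r = 1 − (SEM / SD)² = 1 − (4.796 / 9)² ≈ 1 − 0.284 ≈ 0.716

0.72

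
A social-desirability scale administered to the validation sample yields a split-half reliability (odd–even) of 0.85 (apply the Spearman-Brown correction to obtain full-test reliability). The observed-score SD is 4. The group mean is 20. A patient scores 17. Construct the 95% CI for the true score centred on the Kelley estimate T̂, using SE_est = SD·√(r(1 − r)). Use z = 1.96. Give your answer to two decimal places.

[15.10, 19.38]

r_full = 2·0.85 / (1 + 0.85) ≈ 0.91892
T̂ = 0.91892(17) + 0.08108(20) ≈ 17.24324
SE_est = 4.00000×√(0.91892×0.08108) ≈ 1.09184
95% CI: 17.24324 ± 2.14000 ≈ (15.10324, 19.38325)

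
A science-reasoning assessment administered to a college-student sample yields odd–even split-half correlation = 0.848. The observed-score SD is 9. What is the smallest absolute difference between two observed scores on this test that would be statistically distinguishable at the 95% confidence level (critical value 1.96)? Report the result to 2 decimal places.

7.15

Spearman-Brown: r = 2(0.848) / (1 + 0.848) = 1.6960 / 1.8480 ≈ 0.9177
SEM = 9.0000×√(1 − 0.9177) ≈ 2.5812
Standard error of the difference = 2.5812·√2 ≈ 3.6503
Smallest detectable difference = 1.96×3.6503 ≈ 7.1546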